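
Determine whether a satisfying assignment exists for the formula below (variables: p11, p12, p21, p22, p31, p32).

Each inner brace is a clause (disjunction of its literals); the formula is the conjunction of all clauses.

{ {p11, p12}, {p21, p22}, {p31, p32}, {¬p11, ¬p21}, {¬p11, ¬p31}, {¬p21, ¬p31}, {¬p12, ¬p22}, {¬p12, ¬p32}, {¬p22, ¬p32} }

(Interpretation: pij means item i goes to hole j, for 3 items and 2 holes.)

No, unsatisfiable

Branch on p11: set p11 = True.
Unit clause (¬p21) forces p21 = False.
Unit clause (p22) forces p22 = True.
Unit clause (¬p31) forces p31 = False.
Unit clause (p32) forces p32 = True.
But (¬p32) is also a unit clause — contradiction.
Backtrack on p11: now try p11 = False.
Unit clause (p12) forces p12 = True.
Unit clause (¬p22) forces p22 = False.
Unit clause (p21) forces p21 = True.
Unit clause (¬p31) forces p31 = False.
Unit clause (p32) forces p32 = True.
But (¬p32) is also a unit clause — contradiction.
Either choice for p11 ends in contradiction.
No assignment satisfies every clause.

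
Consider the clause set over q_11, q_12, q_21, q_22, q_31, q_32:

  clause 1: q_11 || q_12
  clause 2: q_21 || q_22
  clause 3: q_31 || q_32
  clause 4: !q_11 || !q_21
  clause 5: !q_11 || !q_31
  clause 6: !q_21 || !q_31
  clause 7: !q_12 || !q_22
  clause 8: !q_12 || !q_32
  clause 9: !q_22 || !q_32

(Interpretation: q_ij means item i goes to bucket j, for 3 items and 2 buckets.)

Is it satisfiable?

Try q_11 = true.
The clause (!q_21) is unit, so q_21 = false.
The clause (q_22) is unit, so q_22 = true.
The clause (!q_31) is unit, so q_31 = false.
The clause (q_32) is unit, so q_32 = true.
That conflicts with the unit clause (!q_32).
So q_11 must be the other value — set q_11 = false.
The clause (q_12) is unit, so q_12 = true.
The clause (!q_22) is unit, so q_22 = false.
The clause (q_21) is unit, so q_21 = true.
The clause (!q_31) is unit, so q_31 = false.
The clause (q_32) is unit, so q_32 = true.
That conflicts with the unit clause (!q_32).
Both values of q_11 lead to a conflict.
No assignment satisfies every clause.

No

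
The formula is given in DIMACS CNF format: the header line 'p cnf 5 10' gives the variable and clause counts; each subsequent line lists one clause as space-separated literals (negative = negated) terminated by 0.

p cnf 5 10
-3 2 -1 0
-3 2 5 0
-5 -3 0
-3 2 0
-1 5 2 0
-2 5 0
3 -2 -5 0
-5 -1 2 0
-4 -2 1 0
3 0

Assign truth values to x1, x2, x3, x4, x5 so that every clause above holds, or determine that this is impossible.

UNSATISFIABLE

The clause (x3) is unit, so x3 = True.
The clause (¬x5) is unit, so x5 = False.
The clause (x2) is unit, so x2 = True.
But (¬x2) is also a unit clause — contradiction.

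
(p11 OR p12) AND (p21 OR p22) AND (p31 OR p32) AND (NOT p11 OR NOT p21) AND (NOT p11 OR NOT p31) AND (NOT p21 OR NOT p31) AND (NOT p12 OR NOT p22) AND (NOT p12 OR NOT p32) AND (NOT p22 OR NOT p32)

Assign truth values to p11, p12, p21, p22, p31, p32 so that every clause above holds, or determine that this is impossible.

Branch on p11: set p11 = true.
Unit clause (NOT p21) forces p21 = false.
Unit clause (p22) forces p22 = true.
Unit clause (NOT p31) forces p31 = false.
Unit clause (p32) forces p32 = true.
But (NOT p32) is also a unit clause — contradiction.
Backtrack on p11: now try p11 = false.
Unit clause (p12) forces p12 = true.
Unit clause (NOT p22) forces p22 = false.
Unit clause (p21) forces p21 = true.
Unit clause (NOT p31) forces p31 = false.
Unit clause (p32) forces p32 = true.
But (NOT p32) is also a unit clause — contradiction.
Both values of p11 lead to a conflict.

UNSATISFIABLE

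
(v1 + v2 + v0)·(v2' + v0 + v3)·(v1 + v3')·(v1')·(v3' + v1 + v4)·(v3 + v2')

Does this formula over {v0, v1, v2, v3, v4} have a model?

Satisfiable

From the singleton clause (v1'), v1 = 0.
From the singleton clause (v3'), v3 = 0.
From the singleton clause (v2'), v2 = 0.
From the singleton clause (v0), v0 = 1.
Every clause is now satisfied; v4 is unconstrained.
A satisfying assignment: v0=1,  v1=0,  v2=0,  v3=0,  v4=0.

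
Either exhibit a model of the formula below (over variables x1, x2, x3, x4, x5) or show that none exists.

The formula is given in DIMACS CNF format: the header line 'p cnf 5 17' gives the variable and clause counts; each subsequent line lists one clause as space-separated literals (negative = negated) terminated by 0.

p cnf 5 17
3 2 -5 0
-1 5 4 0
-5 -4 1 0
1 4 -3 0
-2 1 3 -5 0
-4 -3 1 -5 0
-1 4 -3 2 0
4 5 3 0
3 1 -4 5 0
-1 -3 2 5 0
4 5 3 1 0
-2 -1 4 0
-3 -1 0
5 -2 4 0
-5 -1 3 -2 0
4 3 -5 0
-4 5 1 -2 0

Branch on x3: set x3 = True.
Unit clause (¬x1) forces x1 = False.
Unit clause (x4) forces x4 = True.
Unit clause (¬x5) forces x5 = False.
Unit clause (¬x2) forces x2 = False.
Every clause now holds.

x1=False; x2=False; x3=True; x4=True; x5=False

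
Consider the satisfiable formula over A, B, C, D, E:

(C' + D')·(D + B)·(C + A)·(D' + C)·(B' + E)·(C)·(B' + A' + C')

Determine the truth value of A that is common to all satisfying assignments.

False

Suppose A = 1.
From the singleton clause (C), C = 1.
From the singleton clause (D'), D = 0.
From the singleton clause (B), B = 1.
Now (B') is unsatisfied and unit — conflict.
So every satisfying assignment has A = False.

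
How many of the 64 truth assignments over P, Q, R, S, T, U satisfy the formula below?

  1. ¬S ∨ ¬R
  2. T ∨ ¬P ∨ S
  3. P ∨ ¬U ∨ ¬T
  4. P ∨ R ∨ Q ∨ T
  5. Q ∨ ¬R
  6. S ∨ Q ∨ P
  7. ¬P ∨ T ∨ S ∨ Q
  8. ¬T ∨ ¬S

18

There are 2^6 = 64 truth assignments over (P, Q, R, S, T, U).
Split on R. With R = True, the clauses containing R are satisfied and ¬R drops from the rest; 5 of the 2^5 = 32 assignments to the other variables satisfy what remains.
With R = False, by the same count on the reduced clause set, 13 assignments work.
(One model: P=F, Q=T, R=F, S=F, T=F, U=F.)
Total: 5 + 13 = 18.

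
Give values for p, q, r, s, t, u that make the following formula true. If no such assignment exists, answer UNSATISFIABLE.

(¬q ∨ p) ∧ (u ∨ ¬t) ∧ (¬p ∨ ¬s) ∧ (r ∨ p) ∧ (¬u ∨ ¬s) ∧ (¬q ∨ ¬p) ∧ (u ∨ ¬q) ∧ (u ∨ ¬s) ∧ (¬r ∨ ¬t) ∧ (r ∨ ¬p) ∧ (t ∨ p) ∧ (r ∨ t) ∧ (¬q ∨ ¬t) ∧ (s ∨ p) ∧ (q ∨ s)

Try q = False.
The clause (s) is unit, so s = True.
The clause (¬p) is unit, so p = False.
The clause (r) is unit, so r = True.
The clause (¬u) is unit, so u = False.
But (u) is also a unit clause — contradiction.
Backtrack on q: now try q = True.
The clause (p) is unit, so p = True.
But (¬p) is also a unit clause — contradiction.
Neither q = True nor q = False works.

UNSATISFIABLE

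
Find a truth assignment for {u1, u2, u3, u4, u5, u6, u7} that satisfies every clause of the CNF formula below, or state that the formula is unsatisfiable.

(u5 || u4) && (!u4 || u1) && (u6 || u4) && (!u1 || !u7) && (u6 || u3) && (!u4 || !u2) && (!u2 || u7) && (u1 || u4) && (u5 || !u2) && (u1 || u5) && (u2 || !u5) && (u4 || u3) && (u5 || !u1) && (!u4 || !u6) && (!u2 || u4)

Case u5 = true:
Unit clause (u2) forces u2 = true.
Unit clause (!u4) forces u4 = false.
But (u4) is also a unit clause — contradiction.
That branch fails; take u5 = false instead.
Unit clause (u4) forces u4 = true.
Unit clause (u1) forces u1 = true.
But (!u1) is also a unit clause — contradiction.
Both values of u5 lead to a conflict.

UNSATISFIABLE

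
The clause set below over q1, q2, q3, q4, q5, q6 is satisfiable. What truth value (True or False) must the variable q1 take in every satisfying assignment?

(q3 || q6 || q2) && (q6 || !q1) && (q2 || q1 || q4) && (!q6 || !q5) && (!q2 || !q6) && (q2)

False

Suppose q1 = true.
The clause (q6) is unit, so q6 = true.
The clause (!q5) is unit, so q5 = false.
The clause (!q2) is unit, so q2 = false.
Now (q2) is unsatisfied and unit — conflict.
So every satisfying assignment has q1 = False.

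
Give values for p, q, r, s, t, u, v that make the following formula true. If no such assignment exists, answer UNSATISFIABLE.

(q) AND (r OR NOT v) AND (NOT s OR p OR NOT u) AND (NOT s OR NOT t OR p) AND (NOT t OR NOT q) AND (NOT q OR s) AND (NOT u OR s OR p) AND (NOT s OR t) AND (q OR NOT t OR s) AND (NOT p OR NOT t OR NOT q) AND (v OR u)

UNSATISFIABLE

The clause (q) is unit, so q = true.
The clause (NOT t) is unit, so t = false.
The clause (s) is unit, so s = true.
Now (NOT s) is unsatisfied and unit — conflict.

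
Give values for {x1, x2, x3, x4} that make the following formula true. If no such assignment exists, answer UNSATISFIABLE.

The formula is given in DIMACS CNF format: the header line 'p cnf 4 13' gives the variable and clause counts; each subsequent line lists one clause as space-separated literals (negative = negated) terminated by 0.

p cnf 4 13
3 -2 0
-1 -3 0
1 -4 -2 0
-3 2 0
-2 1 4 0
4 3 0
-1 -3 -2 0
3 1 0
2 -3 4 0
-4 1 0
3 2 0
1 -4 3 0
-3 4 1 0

Case x3 = True:
The clause (¬x1) is unit, so x1 = False.
The clause (x2) is unit, so x2 = True.
The clause (¬x4) is unit, so x4 = False.
But (x4) is also a unit clause — contradiction.
Undo x3 and try x3 = False.
The clause (¬x2) is unit, so x2 = False.
But (x2) is also a unit clause — contradiction.
Either choice for x3 ends in contradiction.

UNSATISFIABLE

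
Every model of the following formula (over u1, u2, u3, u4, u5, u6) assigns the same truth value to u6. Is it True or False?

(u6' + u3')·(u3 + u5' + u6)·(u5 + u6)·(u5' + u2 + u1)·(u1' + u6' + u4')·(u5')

True

Suppose u6 = 0.
From the singleton clause (u5), u5 = 1.
Now (u5') is unsatisfied and unit — conflict.
So every satisfying assignment has u6 = True.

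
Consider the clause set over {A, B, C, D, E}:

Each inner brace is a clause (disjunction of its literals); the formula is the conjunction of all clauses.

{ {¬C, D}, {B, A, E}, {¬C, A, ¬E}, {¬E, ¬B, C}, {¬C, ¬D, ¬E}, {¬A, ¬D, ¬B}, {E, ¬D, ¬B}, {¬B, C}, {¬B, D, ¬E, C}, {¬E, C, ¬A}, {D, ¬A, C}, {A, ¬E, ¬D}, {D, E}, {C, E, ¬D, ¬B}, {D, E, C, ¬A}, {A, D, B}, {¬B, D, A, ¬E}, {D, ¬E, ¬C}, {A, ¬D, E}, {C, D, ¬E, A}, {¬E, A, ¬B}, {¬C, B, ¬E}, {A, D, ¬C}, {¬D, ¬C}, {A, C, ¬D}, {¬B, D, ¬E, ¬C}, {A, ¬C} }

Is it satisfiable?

Satisfiable

Try C = False.
(¬B) alone gives B = False.
Try A = True.
(¬E) alone gives E = False.
(D) alone gives D = True.
Every clause now holds.
A satisfying assignment: A: True,  B: False,  C: False,  D: True,  E: False.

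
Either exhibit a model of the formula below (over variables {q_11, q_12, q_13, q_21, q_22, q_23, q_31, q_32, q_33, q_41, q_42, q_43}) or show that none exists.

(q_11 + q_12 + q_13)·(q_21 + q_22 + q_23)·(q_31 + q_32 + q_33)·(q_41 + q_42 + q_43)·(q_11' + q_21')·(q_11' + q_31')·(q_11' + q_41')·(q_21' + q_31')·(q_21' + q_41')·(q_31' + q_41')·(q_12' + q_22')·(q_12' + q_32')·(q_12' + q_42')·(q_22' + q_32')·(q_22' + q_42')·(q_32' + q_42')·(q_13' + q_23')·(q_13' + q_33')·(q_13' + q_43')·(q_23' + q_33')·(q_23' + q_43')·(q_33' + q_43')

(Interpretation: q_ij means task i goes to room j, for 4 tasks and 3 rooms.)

Case q_11 = 0:
Case q_12 = 1:
The clause (q_22') is unit, so q_22 = 0.
The clause (q_32') is unit, so q_32 = 0.
The clause (q_42') is unit, so q_42 = 0.
Case q_21 = 1:
The clause (q_31') is unit, so q_31 = 0.
The clause (q_33) is unit, so q_33 = 1.
The clause (q_41') is unit, so q_41 = 0.
The clause (q_43) is unit, so q_43 = 1.
Now (q_43') is unsatisfied and unit — conflict.
That branch fails; take q_21 = 0 instead.
The clause (q_23) is unit, so q_23 = 1.
The clause (q_13') is unit, so q_13 = 0.
The clause (q_33') is unit, so q_33 = 0.
The clause (q_31) is unit, so q_31 = 1.
The clause (q_41') is unit, so q_41 = 0.
The clause (q_43) is unit, so q_43 = 1.
Now (q_43') is unsatisfied and unit — conflict.
Either choice for q_21 ends in contradiction.
That branch fails; take q_12 = 0 instead.
The clause (q_13) is unit, so q_13 = 1.
The clause (q_23') is unit, so q_23 = 0.
The clause (q_33') is unit, so q_33 = 0.
The clause (q_43') is unit, so q_43 = 0.
Case q_21 = 1:
The clause (q_31') is unit, so q_31 = 0.
The clause (q_32) is unit, so q_32 = 1.
The clause (q_41') is unit, so q_41 = 0.
The clause (q_42) is unit, so q_42 = 1.
Now (q_42') is unsatisfied and unit — conflict.
That branch fails; take q_21 = 0 instead.
The clause (q_22) is unit, so q_22 = 1.
The clause (q_32') is unit, so q_32 = 0.
The clause (q_31) is unit, so q_31 = 1.
The clause (q_41') is unit, so q_41 = 0.
The clause (q_42) is unit, so q_42 = 1.
Now (q_42') is unsatisfied and unit — conflict.
Either choice for q_21 ends in contradiction.
Either choice for q_12 ends in contradiction.
That branch fails; take q_11 = 1 instead.
The clause (q_21') is unit, so q_21 = 0.
The clause (q_31') is unit, so q_31 = 0.
The clause (q_41') is unit, so q_41 = 0.
Case q_22 = 1:
The clause (q_12') is unit, so q_12 = 0.
The clause (q_32') is unit, so q_32 = 0.
The clause (q_33) is unit, so q_33 = 1.
The clause (q_42') is unit, so q_42 = 0.
The clause (q_43) is unit, so q_43 = 1.
Now (q_43') is unsatisfied and unit — conflict.
That branch fails; take q_22 = 0 instead.
The clause (q_23) is unit, so q_23 = 1.
The clause (q_13') is unit, so q_13 = 0.
The clause (q_33') is unit, so q_33 = 0.
The clause (q_32) is unit, so q_32 = 1.
The clause (q_12') is unit, so q_12 = 0.
The clause (q_42') is unit, so q_42 = 0.
The clause (q_43) is unit, so q_43 = 1.
Now (q_43') is unsatisfied and unit — conflict.
Either choice for q_22 ends in contradiction.
Either choice for q_11 ends in contradiction.

UNSATISFIABLE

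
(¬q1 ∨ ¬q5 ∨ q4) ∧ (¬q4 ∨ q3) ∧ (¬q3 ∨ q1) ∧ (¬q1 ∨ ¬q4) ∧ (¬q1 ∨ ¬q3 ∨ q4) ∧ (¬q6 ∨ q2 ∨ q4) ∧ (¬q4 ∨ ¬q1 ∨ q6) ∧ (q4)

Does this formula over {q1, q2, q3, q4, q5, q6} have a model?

No, unsatisfiable

Unit clause (q4) forces q4 = True.
Unit clause (q3) forces q3 = True.
Unit clause (q1) forces q1 = True.
Now (¬q1) is unsatisfied and unit — conflict.
No assignment satisfies every clause.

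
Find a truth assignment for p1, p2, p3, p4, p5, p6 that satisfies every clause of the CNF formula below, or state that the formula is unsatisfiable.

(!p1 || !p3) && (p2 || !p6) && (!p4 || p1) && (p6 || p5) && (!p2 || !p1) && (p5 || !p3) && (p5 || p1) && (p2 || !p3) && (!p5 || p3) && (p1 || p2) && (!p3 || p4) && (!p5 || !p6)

UNSATISFIABLE

Try p1 = false.
(!p4) alone gives p4 = false.
(p5) alone gives p5 = true.
(p3) alone gives p3 = true.
That conflicts with the unit clause (!p3).
Undo p1 and try p1 = true.
(!p3) alone gives p3 = false.
(!p2) alone gives p2 = false.
(!p6) alone gives p6 = false.
(p5) alone gives p5 = true.
That conflicts with the unit clause (!p5).
Neither p1 = true nor p1 = false works.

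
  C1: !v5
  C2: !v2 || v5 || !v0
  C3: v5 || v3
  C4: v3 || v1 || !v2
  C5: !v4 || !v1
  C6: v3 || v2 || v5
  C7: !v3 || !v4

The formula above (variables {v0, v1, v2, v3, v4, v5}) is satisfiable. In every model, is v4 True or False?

False

Suppose v4 = true.
The clause (!v5) is unit, so v5 = false.
The clause (v3) is unit, so v3 = true.
But (!v3) is also a unit clause — contradiction.
So every satisfying assignment has v4 = False.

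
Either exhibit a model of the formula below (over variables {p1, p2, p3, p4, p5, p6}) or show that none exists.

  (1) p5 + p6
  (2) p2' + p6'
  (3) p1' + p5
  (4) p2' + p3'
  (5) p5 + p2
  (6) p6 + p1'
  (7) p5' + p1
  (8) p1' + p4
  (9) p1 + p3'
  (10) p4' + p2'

Case p5 = 1:
From the singleton clause (p1), p1 = 1.
From the singleton clause (p6), p6 = 1.
From the singleton clause (p2'), p2 = 0.
From the singleton clause (p4), p4 = 1.
All clauses hold; p3 can take either value.

p1 ↦ 1, p2 ↦ 0, p3 ↦ 0, p4 ↦ 1, p5 ↦ 1, p6 ↦ 1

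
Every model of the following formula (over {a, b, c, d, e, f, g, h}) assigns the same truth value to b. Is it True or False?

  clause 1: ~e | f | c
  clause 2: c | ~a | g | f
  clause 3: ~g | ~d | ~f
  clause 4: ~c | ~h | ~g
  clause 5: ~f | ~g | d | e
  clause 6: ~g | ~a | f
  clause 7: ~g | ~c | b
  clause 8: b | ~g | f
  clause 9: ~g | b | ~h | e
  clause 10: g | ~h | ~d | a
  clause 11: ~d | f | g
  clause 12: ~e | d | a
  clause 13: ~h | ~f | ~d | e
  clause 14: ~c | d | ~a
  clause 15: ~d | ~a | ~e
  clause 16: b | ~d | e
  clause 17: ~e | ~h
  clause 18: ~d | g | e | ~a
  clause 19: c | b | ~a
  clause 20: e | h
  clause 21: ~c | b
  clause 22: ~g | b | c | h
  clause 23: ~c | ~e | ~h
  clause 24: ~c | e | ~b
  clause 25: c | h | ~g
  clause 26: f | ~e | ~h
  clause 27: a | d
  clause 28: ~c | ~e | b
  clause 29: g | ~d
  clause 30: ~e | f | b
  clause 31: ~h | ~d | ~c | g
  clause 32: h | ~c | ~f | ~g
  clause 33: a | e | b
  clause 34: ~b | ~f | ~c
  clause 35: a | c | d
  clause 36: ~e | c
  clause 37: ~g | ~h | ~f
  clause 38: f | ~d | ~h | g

Suppose b = 0.
(~c) alone gives c = 0.
(~a) alone gives a = 0.
(d) alone gives d = 1.
(e) alone gives e = 1.
That conflicts with the unit clause (~e).
So every satisfying assignment has b = True.

True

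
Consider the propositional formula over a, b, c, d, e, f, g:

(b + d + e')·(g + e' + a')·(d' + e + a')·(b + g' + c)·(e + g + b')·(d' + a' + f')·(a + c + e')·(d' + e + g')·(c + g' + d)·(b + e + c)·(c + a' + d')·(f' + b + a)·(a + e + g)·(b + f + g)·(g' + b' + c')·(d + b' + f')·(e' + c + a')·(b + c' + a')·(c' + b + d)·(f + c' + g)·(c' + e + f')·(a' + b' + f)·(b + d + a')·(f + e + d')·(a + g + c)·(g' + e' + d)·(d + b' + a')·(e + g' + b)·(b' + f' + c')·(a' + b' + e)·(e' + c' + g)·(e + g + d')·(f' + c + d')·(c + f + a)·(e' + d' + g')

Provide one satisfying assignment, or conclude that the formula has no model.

Suppose b = 1.
Suppose e = 1.
Suppose g = 1.
From the singleton clause (c'), c = 0.
From the singleton clause (a), a = 1.
Now (a') is unsatisfied and unit — conflict.
That branch fails; take g = 0 instead.
From the singleton clause (a'), a = 0.
From the singleton clause (c), c = 1.
Now (c') is unsatisfied and unit — conflict.
Either choice for g ends in contradiction.
That branch fails; take e = 0 instead.
From the singleton clause (g), g = 1.
From the singleton clause (d'), d = 0.
From the singleton clause (c), c = 1.
Now (c') is unsatisfied and unit — conflict.
Either choice for e ends in contradiction.
That branch fails; take b = 0 instead.
Suppose d = 1.
Suppose e = 1.
From the singleton clause (g'), g = 0.
From the singleton clause (a'), a = 0.
From the singleton clause (c), c = 1.
Now (c') is unsatisfied and unit — conflict.
That branch fails; take e = 0 instead.
From the singleton clause (a'), a = 0.
From the singleton clause (g'), g = 0.
Now (g) is unsatisfied and unit — conflict.
Either choice for e ends in contradiction.
That branch fails; take d = 0 instead.
From the singleton clause (e'), e = 0.
From the singleton clause (c), c = 1.
Now (c') is unsatisfied and unit — conflict.
Either choice for d ends in contradiction.
Either choice for b ends in contradiction.

UNSATISFIABLE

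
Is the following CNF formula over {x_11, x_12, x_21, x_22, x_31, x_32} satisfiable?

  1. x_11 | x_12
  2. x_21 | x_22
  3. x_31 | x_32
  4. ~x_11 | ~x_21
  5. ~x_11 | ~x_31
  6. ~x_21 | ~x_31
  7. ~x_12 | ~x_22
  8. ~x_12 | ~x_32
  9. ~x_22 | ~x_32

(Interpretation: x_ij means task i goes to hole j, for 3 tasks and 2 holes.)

No

Suppose x_11 = 1.
From the singleton clause (~x_21), x_21 = 0.
From the singleton clause (x_22), x_22 = 1.
From the singleton clause (~x_31), x_31 = 0.
From the singleton clause (x_32), x_32 = 1.
That conflicts with the unit clause (~x_32).
Undo x_11 and try x_11 = 0.
From the singleton clause (x_12), x_12 = 1.
From the singleton clause (~x_22), x_22 = 0.
From the singleton clause (x_21), x_21 = 1.
From the singleton clause (~x_31), x_31 = 0.
From the singleton clause (x_32), x_32 = 1.
That conflicts with the unit clause (~x_32).
Both values of x_11 lead to a conflict.
No assignment satisfies every clause.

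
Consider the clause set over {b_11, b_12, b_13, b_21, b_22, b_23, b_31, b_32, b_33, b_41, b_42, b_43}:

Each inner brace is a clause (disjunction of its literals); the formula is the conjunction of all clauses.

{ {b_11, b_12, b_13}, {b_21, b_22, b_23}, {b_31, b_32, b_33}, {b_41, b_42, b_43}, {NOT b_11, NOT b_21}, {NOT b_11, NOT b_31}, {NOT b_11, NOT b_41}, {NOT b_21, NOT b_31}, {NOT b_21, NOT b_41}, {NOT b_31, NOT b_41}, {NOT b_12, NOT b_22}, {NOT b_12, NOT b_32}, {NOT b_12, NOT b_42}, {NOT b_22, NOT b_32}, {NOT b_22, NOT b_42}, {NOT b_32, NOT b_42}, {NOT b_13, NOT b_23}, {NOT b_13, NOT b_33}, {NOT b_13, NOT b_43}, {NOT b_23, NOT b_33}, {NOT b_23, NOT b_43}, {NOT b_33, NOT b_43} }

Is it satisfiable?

Try b_11 = false.
Try b_12 = true.
The clause (NOT b_22) is unit, so b_22 = false.
The clause (NOT b_32) is unit, so b_32 = false.
The clause (NOT b_42) is unit, so b_42 = false.
Try b_21 = true.
The clause (NOT b_31) is unit, so b_31 = false.
The clause (b_33) is unit, so b_33 = true.
The clause (NOT b_41) is unit, so b_41 = false.
The clause (b_43) is unit, so b_43 = true.
But (NOT b_43) is also a unit clause — contradiction.
Undo b_21 and try b_21 = false.
The clause (b_23) is unit, so b_23 = true.
The clause (NOT b_13) is unit, so b_13 = false.
The clause (NOT b_33) is unit, so b_33 = false.
The clause (b_31) is unit, so b_31 = true.
The clause (NOT b_41) is unit, so b_41 = false.
The clause (b_43) is unit, so b_43 = true.
But (NOT b_43) is also a unit clause — contradiction.
Either choice for b_21 ends in contradiction.
Undo b_12 and try b_12 = false.
The clause (b_13) is unit, so b_13 = true.
The clause (NOT b_23) is unit, so b_23 = false.
The clause (NOT b_33) is unit, so b_33 = false.
The clause (NOT b_43) is unit, so b_43 = false.
Try b_21 = true.
The clause (NOT b_31) is unit, so b_31 = false.
The clause (b_32) is unit, so b_32 = true.
The clause (NOT b_41) is unit, so b_41 = false.
The clause (b_42) is unit, so b_42 = true.
But (NOT b_42) is also a unit clause — contradiction.
Undo b_21 and try b_21 = false.
The clause (b_22) is unit, so b_22 = true.
The clause (NOT b_32) is unit, so b_32 = false.
The clause (b_31) is unit, so b_31 = true.
The clause (NOT b_41) is unit, so b_41 = false.
The clause (b_42) is unit, so b_42 = true.
But (NOT b_42) is also a unit clause — contradiction.
Either choice for b_21 ends in contradiction.
Either choice for b_12 ends in contradiction.
Undo b_11 and try b_11 = true.
The clause (NOT b_21) is unit, so b_21 = false.
The clause (NOT b_31) is unit, so b_31 = false.
The clause (NOT b_41) is unit, so b_41 = false.
Try b_22 = true.
The clause (NOT b_12) is unit, so b_12 = false.
The clause (NOT b_32) is unit, so b_32 = false.
The clause (b_33) is unit, so b_33 = true.
The clause (NOT b_42) is unit, so b_42 = false.
The clause (b_43) is unit, so b_43 = true.
But (NOT b_43) is also a unit clause — contradiction.
Undo b_22 and try b_22 = false.
The clause (b_23) is unit, so b_23 = true.
The clause (NOT b_13) is unit, so b_13 = false.
The clause (NOT b_33) is unit, so b_33 = false.
The clause (b_32) is unit, so b_32 = true.
The clause (NOT b_12) is unit, so b_12 = false.
The clause (NOT b_42) is unit, so b_42 = false.
The clause (b_43) is unit, so b_43 = true.
But (NOT b_43) is also a unit clause — contradiction.
Either choice for b_22 ends in contradiction.
Either choice for b_11 ends in contradiction.
No assignment satisfies every clause.

No, unsatisfiable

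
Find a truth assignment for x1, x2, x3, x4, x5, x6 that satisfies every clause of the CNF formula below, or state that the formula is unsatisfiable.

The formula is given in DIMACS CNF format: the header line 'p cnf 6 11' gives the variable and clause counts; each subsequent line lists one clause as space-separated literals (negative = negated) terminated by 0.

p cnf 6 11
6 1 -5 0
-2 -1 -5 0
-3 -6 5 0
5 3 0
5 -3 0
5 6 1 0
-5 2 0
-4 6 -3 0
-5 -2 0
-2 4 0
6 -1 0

Suppose x5 = True.
The clause (x2) is unit, so x2 = True.
That conflicts with the unit clause (¬x2).
Undo x5 and try x5 = False.
The clause (x3) is unit, so x3 = True.
That conflicts with the unit clause (¬x3).
Both values of x5 lead to a conflict.

UNSATISFIABLE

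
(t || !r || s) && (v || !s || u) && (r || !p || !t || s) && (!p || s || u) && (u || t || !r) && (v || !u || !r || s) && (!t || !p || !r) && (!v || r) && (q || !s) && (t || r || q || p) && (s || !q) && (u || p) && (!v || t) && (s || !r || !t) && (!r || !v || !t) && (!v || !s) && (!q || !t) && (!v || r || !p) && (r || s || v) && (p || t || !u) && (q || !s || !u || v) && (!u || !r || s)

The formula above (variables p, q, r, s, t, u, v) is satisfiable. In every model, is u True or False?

Suppose u = false.
From the singleton clause (p), p = true.
From the singleton clause (s), s = true.
From the singleton clause (v), v = true.
But (!v) is also a unit clause — contradiction.
So every satisfying assignment has u = True.

True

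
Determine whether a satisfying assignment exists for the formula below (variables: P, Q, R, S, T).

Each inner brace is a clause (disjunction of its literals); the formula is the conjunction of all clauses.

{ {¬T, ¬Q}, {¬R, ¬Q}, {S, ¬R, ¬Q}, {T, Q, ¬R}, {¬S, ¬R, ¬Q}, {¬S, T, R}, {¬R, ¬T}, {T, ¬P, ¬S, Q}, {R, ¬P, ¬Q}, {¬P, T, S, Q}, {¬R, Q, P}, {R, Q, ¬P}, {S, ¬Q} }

Yes

Suppose T = False.
Suppose R = False.
From the singleton clause (¬S), S = False.
From the singleton clause (¬Q), Q = False.
From the singleton clause (¬P), P = False.
Every clause now holds.
A satisfying assignment: P ↦ False, Q ↦ False, R ↦ False, S ↦ False, T ↦ False.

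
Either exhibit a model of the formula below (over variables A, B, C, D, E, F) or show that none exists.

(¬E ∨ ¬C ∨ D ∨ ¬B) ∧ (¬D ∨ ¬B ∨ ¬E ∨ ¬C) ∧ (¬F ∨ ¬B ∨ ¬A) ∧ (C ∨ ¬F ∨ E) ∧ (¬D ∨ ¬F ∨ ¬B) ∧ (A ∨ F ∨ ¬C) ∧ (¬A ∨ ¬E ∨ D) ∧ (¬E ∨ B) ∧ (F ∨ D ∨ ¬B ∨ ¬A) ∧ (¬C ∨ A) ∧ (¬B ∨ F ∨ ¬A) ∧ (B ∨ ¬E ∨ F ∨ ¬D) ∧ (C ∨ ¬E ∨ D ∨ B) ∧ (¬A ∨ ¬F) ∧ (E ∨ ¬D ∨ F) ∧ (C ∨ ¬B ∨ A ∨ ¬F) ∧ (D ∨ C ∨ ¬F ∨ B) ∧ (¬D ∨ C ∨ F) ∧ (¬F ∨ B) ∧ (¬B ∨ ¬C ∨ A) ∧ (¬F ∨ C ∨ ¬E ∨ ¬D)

Try E = False.
Try C = False.
Unit clause (¬F) forces F = False.
Unit clause (¬D) forces D = False.
Try B = False.
All clauses hold; A can take either value.

A: False; B: False; C: False; D: False; E: False; F: False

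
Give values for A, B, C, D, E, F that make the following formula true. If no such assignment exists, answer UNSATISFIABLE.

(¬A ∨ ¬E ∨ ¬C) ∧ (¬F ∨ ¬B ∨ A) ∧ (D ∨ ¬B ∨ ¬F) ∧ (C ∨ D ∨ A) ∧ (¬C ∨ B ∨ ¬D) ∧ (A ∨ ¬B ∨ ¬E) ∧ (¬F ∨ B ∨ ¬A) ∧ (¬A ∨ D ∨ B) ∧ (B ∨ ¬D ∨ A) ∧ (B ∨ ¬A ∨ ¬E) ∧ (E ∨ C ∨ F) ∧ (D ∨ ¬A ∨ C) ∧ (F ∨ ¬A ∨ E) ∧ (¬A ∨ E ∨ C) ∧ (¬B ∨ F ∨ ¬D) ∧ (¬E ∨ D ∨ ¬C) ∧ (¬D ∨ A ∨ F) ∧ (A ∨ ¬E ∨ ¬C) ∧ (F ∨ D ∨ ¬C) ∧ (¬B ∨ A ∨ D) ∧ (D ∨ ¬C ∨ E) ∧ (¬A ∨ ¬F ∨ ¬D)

Case A = False:
Case F = False:
The clause (¬D) is unit, so D = False.
The clause (C) is unit, so C = True.
But (¬C) is also a unit clause — contradiction.
Backtrack on F: now try F = True.
The clause (¬B) is unit, so B = False.
The clause (¬D) is unit, so D = False.
The clause (C) is unit, so C = True.
The clause (¬E) is unit, so E = False.
But (E) is also a unit clause — contradiction.
Either choice for F ends in contradiction.
Backtrack on A: now try A = True.
Case E = False:
The clause (F) is unit, so F = True.
The clause (B) is unit, so B = True.
The clause (D) is unit, so D = True.
But (¬D) is also a unit clause — contradiction.
Backtrack on E: now try E = True.
The clause (¬C) is unit, so C = False.
The clause (B) is unit, so B = True.
The clause (D) is unit, so D = True.
The clause (F) is unit, so F = True.
But (¬F) is also a unit clause — contradiction.
Either choice for E ends in contradiction.
Either choice for A ends in contradiction.

UNSATISFIABLE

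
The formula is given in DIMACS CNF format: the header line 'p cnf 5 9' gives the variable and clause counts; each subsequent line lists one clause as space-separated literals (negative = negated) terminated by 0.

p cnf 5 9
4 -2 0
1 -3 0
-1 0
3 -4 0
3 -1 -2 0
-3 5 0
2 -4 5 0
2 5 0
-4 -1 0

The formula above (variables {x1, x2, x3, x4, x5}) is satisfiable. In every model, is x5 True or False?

Suppose x5 = False.
From the singleton clause (¬x1), x1 = False.
From the singleton clause (¬x3), x3 = False.
From the singleton clause (¬x4), x4 = False.
From the singleton clause (¬x2), x2 = False.
Now (x2) is unsatisfied and unit — conflict.
So every satisfying assignment has x5 = True.

True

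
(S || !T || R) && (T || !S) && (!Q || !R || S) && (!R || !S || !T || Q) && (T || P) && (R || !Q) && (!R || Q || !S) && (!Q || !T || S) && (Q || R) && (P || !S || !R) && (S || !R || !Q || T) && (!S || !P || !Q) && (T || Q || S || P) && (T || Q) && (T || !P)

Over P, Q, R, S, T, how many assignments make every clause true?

2

There are 2^5 = 32 truth assignments over (P, Q, R, S, T).
Split on R. With R = true, the clauses containing R are satisfied and !R drops from the rest; 2 of the 2^4 = 16 assignments to the other variables satisfy what remains.
With R = false, by the same count on the reduced clause set, 0 assignments work.
(One model: P=F, Q=F, R=T, S=F, T=T.)
Total: 2 + 0 = 2.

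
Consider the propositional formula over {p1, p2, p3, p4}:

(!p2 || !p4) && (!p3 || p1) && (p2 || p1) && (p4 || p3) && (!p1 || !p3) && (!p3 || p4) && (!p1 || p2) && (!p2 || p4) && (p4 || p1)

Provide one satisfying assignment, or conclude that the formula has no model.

Suppose p2 = false.
(p1) alone gives p1 = true.
That conflicts with the unit clause (!p1).
Backtrack on p2: now try p2 = true.
(!p4) alone gives p4 = false.
That conflicts with the unit clause (p4).
Neither p2 = true nor p2 = false works.

UNSATISFIABLE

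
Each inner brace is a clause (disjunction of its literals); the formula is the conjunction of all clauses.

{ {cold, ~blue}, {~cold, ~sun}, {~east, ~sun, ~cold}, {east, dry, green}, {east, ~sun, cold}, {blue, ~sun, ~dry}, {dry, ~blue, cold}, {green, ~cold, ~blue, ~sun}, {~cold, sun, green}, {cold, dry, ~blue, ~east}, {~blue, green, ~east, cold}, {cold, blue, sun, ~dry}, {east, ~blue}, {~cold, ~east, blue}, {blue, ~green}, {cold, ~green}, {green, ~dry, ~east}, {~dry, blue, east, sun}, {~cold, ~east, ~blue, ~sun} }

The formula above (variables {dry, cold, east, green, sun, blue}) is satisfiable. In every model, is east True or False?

True

Suppose east = 0.
From the singleton clause (~blue), blue = 0.
From the singleton clause (~green), green = 0.
From the singleton clause (dry), dry = 1.
From the singleton clause (~sun), sun = 0.
But (sun) is also a unit clause — contradiction.
So every satisfying assignment has east = True.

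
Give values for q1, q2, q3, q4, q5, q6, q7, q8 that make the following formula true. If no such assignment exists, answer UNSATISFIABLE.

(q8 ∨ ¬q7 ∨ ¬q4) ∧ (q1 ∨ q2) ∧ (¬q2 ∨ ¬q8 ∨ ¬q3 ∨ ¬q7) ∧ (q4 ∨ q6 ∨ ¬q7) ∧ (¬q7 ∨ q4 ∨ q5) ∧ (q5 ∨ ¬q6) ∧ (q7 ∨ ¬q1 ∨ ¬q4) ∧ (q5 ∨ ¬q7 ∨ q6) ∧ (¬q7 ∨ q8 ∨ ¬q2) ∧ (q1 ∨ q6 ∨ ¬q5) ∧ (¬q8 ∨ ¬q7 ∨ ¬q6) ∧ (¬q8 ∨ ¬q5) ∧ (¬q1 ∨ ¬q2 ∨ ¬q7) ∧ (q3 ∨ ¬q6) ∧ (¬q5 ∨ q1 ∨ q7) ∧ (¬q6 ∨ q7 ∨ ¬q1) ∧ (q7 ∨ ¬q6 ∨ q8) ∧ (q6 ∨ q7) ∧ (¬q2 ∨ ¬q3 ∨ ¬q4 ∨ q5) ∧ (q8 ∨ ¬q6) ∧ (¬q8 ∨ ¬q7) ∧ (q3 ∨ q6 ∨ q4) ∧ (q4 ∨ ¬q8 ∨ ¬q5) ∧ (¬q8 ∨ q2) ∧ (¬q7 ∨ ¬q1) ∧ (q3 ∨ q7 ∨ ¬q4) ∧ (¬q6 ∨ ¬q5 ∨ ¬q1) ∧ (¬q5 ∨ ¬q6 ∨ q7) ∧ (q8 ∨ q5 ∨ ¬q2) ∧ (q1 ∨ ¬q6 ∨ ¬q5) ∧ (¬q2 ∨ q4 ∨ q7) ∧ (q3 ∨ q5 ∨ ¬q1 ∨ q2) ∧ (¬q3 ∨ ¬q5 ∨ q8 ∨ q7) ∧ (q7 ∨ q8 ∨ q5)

UNSATISFIABLE

Branch on q1: set q1 = True.
(¬q7) alone gives q7 = False.
(¬q4) alone gives q4 = False.
(¬q6) alone gives q6 = False.
But (q6) is also a unit clause — contradiction.
Undo q1 and try q1 = False.
(q2) alone gives q2 = True.
Branch on q5: set q5 = True.
(q6) alone gives q6 = True.
But (¬q6) is also a unit clause — contradiction.
Undo q5 and try q5 = False.
(¬q6) alone gives q6 = False.
(¬q7) alone gives q7 = False.
But (q7) is also a unit clause — contradiction.
Neither q5 = True nor q5 = False works.
Neither q1 = True nor q1 = False works.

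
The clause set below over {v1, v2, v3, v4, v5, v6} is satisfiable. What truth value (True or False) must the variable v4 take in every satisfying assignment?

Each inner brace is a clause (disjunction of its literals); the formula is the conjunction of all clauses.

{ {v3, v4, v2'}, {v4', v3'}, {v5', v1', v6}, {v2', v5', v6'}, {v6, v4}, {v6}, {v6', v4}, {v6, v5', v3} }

True

Suppose v4 = 0.
The clause (v6) is unit, so v6 = 1.
That conflicts with the unit clause (v6').
So every satisfying assignment has v4 = True.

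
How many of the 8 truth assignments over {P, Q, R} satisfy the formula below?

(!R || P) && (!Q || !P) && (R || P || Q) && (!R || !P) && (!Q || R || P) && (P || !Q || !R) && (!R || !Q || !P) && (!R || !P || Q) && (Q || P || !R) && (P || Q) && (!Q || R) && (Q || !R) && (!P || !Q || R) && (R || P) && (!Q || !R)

There are 2^3 = 8 truth assignments over (P, Q, R).
Split on Q. With Q = true, the clauses containing Q are satisfied and !Q drops from the rest; 0 of the 2^2 = 4 assignments to the other variables satisfy what remains.
With Q = false, by the same count on the reduced clause set, 1 assignment works.
(One model: P=T, Q=F, R=F.)
Total: 0 + 1 = 1.

1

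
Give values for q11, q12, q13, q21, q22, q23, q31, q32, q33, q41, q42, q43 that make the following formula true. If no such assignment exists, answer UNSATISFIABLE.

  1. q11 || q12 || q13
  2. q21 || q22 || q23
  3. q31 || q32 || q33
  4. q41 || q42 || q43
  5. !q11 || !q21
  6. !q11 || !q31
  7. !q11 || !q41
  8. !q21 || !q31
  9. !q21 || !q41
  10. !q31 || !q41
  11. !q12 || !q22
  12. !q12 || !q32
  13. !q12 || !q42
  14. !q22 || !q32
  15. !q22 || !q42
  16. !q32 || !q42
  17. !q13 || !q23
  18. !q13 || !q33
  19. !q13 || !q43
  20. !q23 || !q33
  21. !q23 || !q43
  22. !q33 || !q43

Try q11 = false.
Try q12 = true.
The clause (!q22) is unit, so q22 = false.
The clause (!q32) is unit, so q32 = false.
The clause (!q42) is unit, so q42 = false.
Try q21 = true.
The clause (!q31) is unit, so q31 = false.
The clause (q33) is unit, so q33 = true.
The clause (!q41) is unit, so q41 = false.
The clause (q43) is unit, so q43 = true.
But (!q43) is also a unit clause — contradiction.
So q21 must be the other value — set q21 = false.
The clause (q23) is unit, so q23 = true.
The clause (!q13) is unit, so q13 = false.
The clause (!q33) is unit, so q33 = false.
The clause (q31) is unit, so q31 = true.
The clause (!q41) is unit, so q41 = false.
The clause (q43) is unit, so q43 = true.
But (!q43) is also a unit clause — contradiction.
Neither q21 = true nor q21 = false works.
So q12 must be the other value — set q12 = false.
The clause (q13) is unit, so q13 = true.
The clause (!q23) is unit, so q23 = false.
The clause (!q33) is unit, so q33 = false.
The clause (!q43) is unit, so q43 = false.
Try q21 = true.
The clause (!q31) is unit, so q31 = false.
The clause (q32) is unit, so q32 = true.
The clause (!q41) is unit, so q41 = false.
The clause (q42) is unit, so q42 = true.
But (!q42) is also a unit clause — contradiction.
So q21 must be the other value — set q21 = false.
The clause (q22) is unit, so q22 = true.
The clause (!q32) is unit, so q32 = false.
The clause (q31) is unit, so q31 = true.
The clause (!q41) is unit, so q41 = false.
The clause (q42) is unit, so q42 = true.
But (!q42) is also a unit clause — contradiction.
Neither q21 = true nor q21 = false works.
Neither q12 = true nor q12 = false works.
So q11 must be the other value — set q11 = true.
The clause (!q21) is unit, so q21 = false.
The clause (!q31) is unit, so q31 = false.
The clause (!q41) is unit, so q41 = false.
Try q22 = true.
The clause (!q12) is unit, so q12 = false.
The clause (!q32) is unit, so q32 = false.
The clause (q33) is unit, so q33 = true.
The clause (!q42) is unit, so q42 = false.
The clause (q43) is unit, so q43 = true.
But (!q43) is also a unit clause — contradiction.
So q22 must be the other value — set q22 = false.
The clause (q23) is unit, so q23 = true.
The clause (!q13) is unit, so q13 = false.
The clause (!q33) is unit, so q33 = false.
The clause (q32) is unit, so q32 = true.
The clause (!q12) is unit, so q12 = false.
The clause (!q42) is unit, so q42 = false.
The clause (q43) is unit, so q43 = true.
But (!q43) is also a unit clause — contradiction.
Neither q22 = true nor q22 = false works.
Neither q11 = true nor q11 = false works.

UNSATISFIABLE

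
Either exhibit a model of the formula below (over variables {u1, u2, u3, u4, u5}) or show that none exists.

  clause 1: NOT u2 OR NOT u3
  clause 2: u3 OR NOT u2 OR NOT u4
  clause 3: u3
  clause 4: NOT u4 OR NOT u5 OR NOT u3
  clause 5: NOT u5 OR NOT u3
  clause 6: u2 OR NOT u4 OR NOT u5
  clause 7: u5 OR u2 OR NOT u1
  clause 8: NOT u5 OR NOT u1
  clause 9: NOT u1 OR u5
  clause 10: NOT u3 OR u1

(u3) alone gives u3 = true.
(NOT u2) alone gives u2 = false.
(NOT u5) alone gives u5 = false.
(NOT u1) alone gives u1 = false.
But (u1) is also a unit clause — contradiction.

UNSATISFIABLE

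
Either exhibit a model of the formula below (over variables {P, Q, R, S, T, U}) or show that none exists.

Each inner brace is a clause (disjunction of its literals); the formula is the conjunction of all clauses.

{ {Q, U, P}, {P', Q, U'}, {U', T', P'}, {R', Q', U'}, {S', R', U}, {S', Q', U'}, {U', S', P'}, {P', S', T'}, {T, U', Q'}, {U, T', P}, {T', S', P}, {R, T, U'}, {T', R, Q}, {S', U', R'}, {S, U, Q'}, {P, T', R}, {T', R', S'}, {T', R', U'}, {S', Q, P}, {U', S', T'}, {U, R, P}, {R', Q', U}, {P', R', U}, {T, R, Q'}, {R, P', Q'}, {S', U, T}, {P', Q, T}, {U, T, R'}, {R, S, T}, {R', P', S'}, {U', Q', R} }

Case Q = 0:
Case U = 1:
From the singleton clause (P'), P = 0.
From the singleton clause (S'), S = 0.
Case R = 1:
From the singleton clause (T'), T = 0.
Every clause now holds.

P ↦ 0; Q ↦ 0; R ↦ 1; S ↦ 0; T ↦ 0; U ↦ 1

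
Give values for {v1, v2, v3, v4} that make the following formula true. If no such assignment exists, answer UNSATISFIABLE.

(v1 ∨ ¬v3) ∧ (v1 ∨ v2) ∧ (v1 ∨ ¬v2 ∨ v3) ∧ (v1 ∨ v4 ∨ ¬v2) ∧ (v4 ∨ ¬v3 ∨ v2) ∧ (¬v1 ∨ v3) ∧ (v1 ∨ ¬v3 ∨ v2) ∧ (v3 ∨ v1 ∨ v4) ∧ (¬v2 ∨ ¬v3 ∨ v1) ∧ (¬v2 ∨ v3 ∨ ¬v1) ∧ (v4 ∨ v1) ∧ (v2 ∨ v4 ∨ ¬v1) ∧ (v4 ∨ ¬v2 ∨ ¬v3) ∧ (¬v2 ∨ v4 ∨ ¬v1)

Try v1 = True.
From the singleton clause (v3), v3 = True.
Try v4 = True.
No clause remains; v2 is free.

v1: True,  v2: False,  v3: True,  v4: True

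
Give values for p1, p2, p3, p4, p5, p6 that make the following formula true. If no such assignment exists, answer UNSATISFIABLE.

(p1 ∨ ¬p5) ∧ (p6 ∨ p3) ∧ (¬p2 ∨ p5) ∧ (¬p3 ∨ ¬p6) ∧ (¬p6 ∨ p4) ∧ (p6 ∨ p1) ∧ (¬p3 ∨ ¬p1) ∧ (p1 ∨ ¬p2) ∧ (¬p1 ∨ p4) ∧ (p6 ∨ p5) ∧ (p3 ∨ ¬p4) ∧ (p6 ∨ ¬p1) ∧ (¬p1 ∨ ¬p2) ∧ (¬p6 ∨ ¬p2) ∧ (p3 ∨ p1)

UNSATISFIABLE

Branch on p1: set p1 = True.
Unit clause (¬p3) forces p3 = False.
Unit clause (p6) forces p6 = True.
Unit clause (p4) forces p4 = True.
That conflicts with the unit clause (¬p4).
Undo p1 and try p1 = False.
Unit clause (¬p5) forces p5 = False.
Unit clause (¬p2) forces p2 = False.
Unit clause (p6) forces p6 = True.
Unit clause (¬p3) forces p3 = False.
That conflicts with the unit clause (p3).
Neither p1 = True nor p1 = False works.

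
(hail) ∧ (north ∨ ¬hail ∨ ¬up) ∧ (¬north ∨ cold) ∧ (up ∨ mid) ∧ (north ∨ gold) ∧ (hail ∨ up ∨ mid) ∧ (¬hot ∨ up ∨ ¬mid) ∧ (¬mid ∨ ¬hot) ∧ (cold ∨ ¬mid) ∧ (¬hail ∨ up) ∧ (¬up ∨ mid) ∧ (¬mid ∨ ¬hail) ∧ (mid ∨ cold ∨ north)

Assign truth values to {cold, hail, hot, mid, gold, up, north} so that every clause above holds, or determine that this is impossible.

UNSATISFIABLE

The clause (hail) is unit, so hail = True.
The clause (up) is unit, so up = True.
The clause (north) is unit, so north = True.
The clause (cold) is unit, so cold = True.
The clause (mid) is unit, so mid = True.
That conflicts with the unit clause (¬mid).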